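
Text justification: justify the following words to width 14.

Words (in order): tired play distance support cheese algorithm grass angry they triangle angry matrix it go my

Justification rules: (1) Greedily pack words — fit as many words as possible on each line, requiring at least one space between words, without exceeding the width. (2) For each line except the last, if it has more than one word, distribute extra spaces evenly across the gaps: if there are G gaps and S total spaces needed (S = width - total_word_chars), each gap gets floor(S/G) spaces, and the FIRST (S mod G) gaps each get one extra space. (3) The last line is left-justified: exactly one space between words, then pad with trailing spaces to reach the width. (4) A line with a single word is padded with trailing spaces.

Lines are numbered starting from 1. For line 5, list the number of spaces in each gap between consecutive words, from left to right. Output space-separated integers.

Answer: 4

Derivation:
Line 1: ['tired', 'play'] (min_width=10, slack=4)
Line 2: ['distance'] (min_width=8, slack=6)
Line 3: ['support', 'cheese'] (min_width=14, slack=0)
Line 4: ['algorithm'] (min_width=9, slack=5)
Line 5: ['grass', 'angry'] (min_width=11, slack=3)
Line 6: ['they', 'triangle'] (min_width=13, slack=1)
Line 7: ['angry', 'matrix'] (min_width=12, slack=2)
Line 8: ['it', 'go', 'my'] (min_width=8, slack=6)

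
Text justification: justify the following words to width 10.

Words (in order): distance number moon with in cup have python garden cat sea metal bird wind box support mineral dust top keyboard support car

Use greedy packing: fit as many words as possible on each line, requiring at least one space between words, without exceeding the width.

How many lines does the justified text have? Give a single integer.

Line 1: ['distance'] (min_width=8, slack=2)
Line 2: ['number'] (min_width=6, slack=4)
Line 3: ['moon', 'with'] (min_width=9, slack=1)
Line 4: ['in', 'cup'] (min_width=6, slack=4)
Line 5: ['have'] (min_width=4, slack=6)
Line 6: ['python'] (min_width=6, slack=4)
Line 7: ['garden', 'cat'] (min_width=10, slack=0)
Line 8: ['sea', 'metal'] (min_width=9, slack=1)
Line 9: ['bird', 'wind'] (min_width=9, slack=1)
Line 10: ['box'] (min_width=3, slack=7)
Line 11: ['support'] (min_width=7, slack=3)
Line 12: ['mineral'] (min_width=7, slack=3)
Line 13: ['dust', 'top'] (min_width=8, slack=2)
Line 14: ['keyboard'] (min_width=8, slack=2)
Line 15: ['support'] (min_width=7, slack=3)
Line 16: ['car'] (min_width=3, slack=7)
Total lines: 16

Answer: 16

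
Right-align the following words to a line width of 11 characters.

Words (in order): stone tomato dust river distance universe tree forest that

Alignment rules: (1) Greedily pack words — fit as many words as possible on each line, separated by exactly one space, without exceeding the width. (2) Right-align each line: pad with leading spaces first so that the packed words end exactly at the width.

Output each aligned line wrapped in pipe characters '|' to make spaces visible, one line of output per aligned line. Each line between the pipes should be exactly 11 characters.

Line 1: ['stone'] (min_width=5, slack=6)
Line 2: ['tomato', 'dust'] (min_width=11, slack=0)
Line 3: ['river'] (min_width=5, slack=6)
Line 4: ['distance'] (min_width=8, slack=3)
Line 5: ['universe'] (min_width=8, slack=3)
Line 6: ['tree', 'forest'] (min_width=11, slack=0)
Line 7: ['that'] (min_width=4, slack=7)

Answer: |      stone|
|tomato dust|
|      river|
|   distance|
|   universe|
|tree forest|
|       that|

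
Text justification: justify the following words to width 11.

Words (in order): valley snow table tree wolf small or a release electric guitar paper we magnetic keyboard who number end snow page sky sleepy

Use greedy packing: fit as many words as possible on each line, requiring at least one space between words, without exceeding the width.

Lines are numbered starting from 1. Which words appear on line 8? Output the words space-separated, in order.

Line 1: ['valley', 'snow'] (min_width=11, slack=0)
Line 2: ['table', 'tree'] (min_width=10, slack=1)
Line 3: ['wolf', 'small'] (min_width=10, slack=1)
Line 4: ['or', 'a'] (min_width=4, slack=7)
Line 5: ['release'] (min_width=7, slack=4)
Line 6: ['electric'] (min_width=8, slack=3)
Line 7: ['guitar'] (min_width=6, slack=5)
Line 8: ['paper', 'we'] (min_width=8, slack=3)
Line 9: ['magnetic'] (min_width=8, slack=3)
Line 10: ['keyboard'] (min_width=8, slack=3)
Line 11: ['who', 'number'] (min_width=10, slack=1)
Line 12: ['end', 'snow'] (min_width=8, slack=3)
Line 13: ['page', 'sky'] (min_width=8, slack=3)
Line 14: ['sleepy'] (min_width=6, slack=5)

Answer: paper we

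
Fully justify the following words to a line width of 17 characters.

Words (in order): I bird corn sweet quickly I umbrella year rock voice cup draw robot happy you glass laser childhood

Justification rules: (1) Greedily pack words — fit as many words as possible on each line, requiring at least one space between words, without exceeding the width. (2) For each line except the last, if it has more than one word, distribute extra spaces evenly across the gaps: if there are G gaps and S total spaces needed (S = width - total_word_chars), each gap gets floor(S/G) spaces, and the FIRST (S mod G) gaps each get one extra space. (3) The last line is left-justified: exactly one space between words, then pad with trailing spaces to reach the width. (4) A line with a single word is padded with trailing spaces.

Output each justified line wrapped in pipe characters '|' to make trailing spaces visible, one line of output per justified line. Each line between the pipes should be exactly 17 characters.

Line 1: ['I', 'bird', 'corn', 'sweet'] (min_width=17, slack=0)
Line 2: ['quickly', 'I'] (min_width=9, slack=8)
Line 3: ['umbrella', 'year'] (min_width=13, slack=4)
Line 4: ['rock', 'voice', 'cup'] (min_width=14, slack=3)
Line 5: ['draw', 'robot', 'happy'] (min_width=16, slack=1)
Line 6: ['you', 'glass', 'laser'] (min_width=15, slack=2)
Line 7: ['childhood'] (min_width=9, slack=8)

Answer: |I bird corn sweet|
|quickly         I|
|umbrella     year|
|rock   voice  cup|
|draw  robot happy|
|you  glass  laser|
|childhood        |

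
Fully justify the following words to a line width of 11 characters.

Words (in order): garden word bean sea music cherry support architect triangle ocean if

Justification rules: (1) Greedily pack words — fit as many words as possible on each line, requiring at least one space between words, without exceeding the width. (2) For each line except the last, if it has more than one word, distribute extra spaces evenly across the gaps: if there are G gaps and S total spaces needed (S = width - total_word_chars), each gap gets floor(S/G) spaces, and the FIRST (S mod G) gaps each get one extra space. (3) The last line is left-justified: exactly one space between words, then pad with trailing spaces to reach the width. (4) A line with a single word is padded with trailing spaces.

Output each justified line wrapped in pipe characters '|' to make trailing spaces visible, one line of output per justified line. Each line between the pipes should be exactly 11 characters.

Line 1: ['garden', 'word'] (min_width=11, slack=0)
Line 2: ['bean', 'sea'] (min_width=8, slack=3)
Line 3: ['music'] (min_width=5, slack=6)
Line 4: ['cherry'] (min_width=6, slack=5)
Line 5: ['support'] (min_width=7, slack=4)
Line 6: ['architect'] (min_width=9, slack=2)
Line 7: ['triangle'] (min_width=8, slack=3)
Line 8: ['ocean', 'if'] (min_width=8, slack=3)

Answer: |garden word|
|bean    sea|
|music      |
|cherry     |
|support    |
|architect  |
|triangle   |
|ocean if   |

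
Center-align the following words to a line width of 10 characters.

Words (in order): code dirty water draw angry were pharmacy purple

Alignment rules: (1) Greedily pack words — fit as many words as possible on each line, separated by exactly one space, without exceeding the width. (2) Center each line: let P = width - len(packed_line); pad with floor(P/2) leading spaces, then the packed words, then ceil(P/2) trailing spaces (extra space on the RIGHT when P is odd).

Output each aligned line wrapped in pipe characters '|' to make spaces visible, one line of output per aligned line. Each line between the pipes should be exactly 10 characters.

Line 1: ['code', 'dirty'] (min_width=10, slack=0)
Line 2: ['water', 'draw'] (min_width=10, slack=0)
Line 3: ['angry', 'were'] (min_width=10, slack=0)
Line 4: ['pharmacy'] (min_width=8, slack=2)
Line 5: ['purple'] (min_width=6, slack=4)

Answer: |code dirty|
|water draw|
|angry were|
| pharmacy |
|  purple  |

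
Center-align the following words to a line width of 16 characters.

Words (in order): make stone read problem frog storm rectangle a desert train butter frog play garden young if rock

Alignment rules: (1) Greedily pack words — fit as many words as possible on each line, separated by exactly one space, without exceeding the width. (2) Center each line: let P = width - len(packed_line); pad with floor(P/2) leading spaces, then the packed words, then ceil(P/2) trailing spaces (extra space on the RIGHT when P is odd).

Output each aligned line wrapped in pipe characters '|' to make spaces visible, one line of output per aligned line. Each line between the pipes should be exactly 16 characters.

Line 1: ['make', 'stone', 'read'] (min_width=15, slack=1)
Line 2: ['problem', 'frog'] (min_width=12, slack=4)
Line 3: ['storm', 'rectangle'] (min_width=15, slack=1)
Line 4: ['a', 'desert', 'train'] (min_width=14, slack=2)
Line 5: ['butter', 'frog', 'play'] (min_width=16, slack=0)
Line 6: ['garden', 'young', 'if'] (min_width=15, slack=1)
Line 7: ['rock'] (min_width=4, slack=12)

Answer: |make stone read |
|  problem frog  |
|storm rectangle |
| a desert train |
|butter frog play|
|garden young if |
|      rock      |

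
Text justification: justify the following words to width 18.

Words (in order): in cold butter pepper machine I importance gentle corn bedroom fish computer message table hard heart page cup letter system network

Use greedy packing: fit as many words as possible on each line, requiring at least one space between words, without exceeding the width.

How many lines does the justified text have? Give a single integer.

Line 1: ['in', 'cold', 'butter'] (min_width=14, slack=4)
Line 2: ['pepper', 'machine', 'I'] (min_width=16, slack=2)
Line 3: ['importance', 'gentle'] (min_width=17, slack=1)
Line 4: ['corn', 'bedroom', 'fish'] (min_width=17, slack=1)
Line 5: ['computer', 'message'] (min_width=16, slack=2)
Line 6: ['table', 'hard', 'heart'] (min_width=16, slack=2)
Line 7: ['page', 'cup', 'letter'] (min_width=15, slack=3)
Line 8: ['system', 'network'] (min_width=14, slack=4)
Total lines: 8

Answer: 8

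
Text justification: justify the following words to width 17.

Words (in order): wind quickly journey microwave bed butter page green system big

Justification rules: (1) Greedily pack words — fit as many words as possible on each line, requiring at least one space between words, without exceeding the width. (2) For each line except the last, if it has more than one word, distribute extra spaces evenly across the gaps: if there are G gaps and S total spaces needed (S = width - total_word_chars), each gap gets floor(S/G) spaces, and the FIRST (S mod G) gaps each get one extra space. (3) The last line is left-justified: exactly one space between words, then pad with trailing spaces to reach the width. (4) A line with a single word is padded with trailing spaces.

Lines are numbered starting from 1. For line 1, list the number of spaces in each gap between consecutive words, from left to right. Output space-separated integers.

Answer: 6

Derivation:
Line 1: ['wind', 'quickly'] (min_width=12, slack=5)
Line 2: ['journey', 'microwave'] (min_width=17, slack=0)
Line 3: ['bed', 'butter', 'page'] (min_width=15, slack=2)
Line 4: ['green', 'system', 'big'] (min_width=16, slack=1)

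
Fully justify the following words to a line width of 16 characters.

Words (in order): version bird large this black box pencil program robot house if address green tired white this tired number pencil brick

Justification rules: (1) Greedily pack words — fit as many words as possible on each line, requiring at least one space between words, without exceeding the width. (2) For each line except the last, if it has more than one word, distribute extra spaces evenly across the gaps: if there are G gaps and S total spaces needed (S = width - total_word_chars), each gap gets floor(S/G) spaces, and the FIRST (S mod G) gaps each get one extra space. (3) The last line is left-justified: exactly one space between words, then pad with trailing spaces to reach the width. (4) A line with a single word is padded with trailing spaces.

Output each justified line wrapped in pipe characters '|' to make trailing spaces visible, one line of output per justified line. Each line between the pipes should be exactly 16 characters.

Line 1: ['version', 'bird'] (min_width=12, slack=4)
Line 2: ['large', 'this', 'black'] (min_width=16, slack=0)
Line 3: ['box', 'pencil'] (min_width=10, slack=6)
Line 4: ['program', 'robot'] (min_width=13, slack=3)
Line 5: ['house', 'if', 'address'] (min_width=16, slack=0)
Line 6: ['green', 'tired'] (min_width=11, slack=5)
Line 7: ['white', 'this', 'tired'] (min_width=16, slack=0)
Line 8: ['number', 'pencil'] (min_width=13, slack=3)
Line 9: ['brick'] (min_width=5, slack=11)

Answer: |version     bird|
|large this black|
|box       pencil|
|program    robot|
|house if address|
|green      tired|
|white this tired|
|number    pencil|
|brick           |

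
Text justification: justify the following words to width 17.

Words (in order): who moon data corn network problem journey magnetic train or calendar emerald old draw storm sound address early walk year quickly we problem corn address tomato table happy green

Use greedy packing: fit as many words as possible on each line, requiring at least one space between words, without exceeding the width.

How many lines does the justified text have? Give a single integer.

Line 1: ['who', 'moon', 'data'] (min_width=13, slack=4)
Line 2: ['corn', 'network'] (min_width=12, slack=5)
Line 3: ['problem', 'journey'] (min_width=15, slack=2)
Line 4: ['magnetic', 'train', 'or'] (min_width=17, slack=0)
Line 5: ['calendar', 'emerald'] (min_width=16, slack=1)
Line 6: ['old', 'draw', 'storm'] (min_width=14, slack=3)
Line 7: ['sound', 'address'] (min_width=13, slack=4)
Line 8: ['early', 'walk', 'year'] (min_width=15, slack=2)
Line 9: ['quickly', 'we'] (min_width=10, slack=7)
Line 10: ['problem', 'corn'] (min_width=12, slack=5)
Line 11: ['address', 'tomato'] (min_width=14, slack=3)
Line 12: ['table', 'happy', 'green'] (min_width=17, slack=0)
Total lines: 12

Answer: 12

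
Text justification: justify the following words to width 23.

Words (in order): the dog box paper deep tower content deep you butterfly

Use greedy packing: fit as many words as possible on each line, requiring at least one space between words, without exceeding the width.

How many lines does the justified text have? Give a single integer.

Answer: 3

Derivation:
Line 1: ['the', 'dog', 'box', 'paper', 'deep'] (min_width=22, slack=1)
Line 2: ['tower', 'content', 'deep', 'you'] (min_width=22, slack=1)
Line 3: ['butterfly'] (min_width=9, slack=14)
Total lines: 3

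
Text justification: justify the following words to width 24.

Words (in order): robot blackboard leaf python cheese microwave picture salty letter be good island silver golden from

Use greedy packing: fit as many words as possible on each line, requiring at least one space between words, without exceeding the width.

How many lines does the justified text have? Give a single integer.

Line 1: ['robot', 'blackboard', 'leaf'] (min_width=21, slack=3)
Line 2: ['python', 'cheese', 'microwave'] (min_width=23, slack=1)
Line 3: ['picture', 'salty', 'letter', 'be'] (min_width=23, slack=1)
Line 4: ['good', 'island', 'silver'] (min_width=18, slack=6)
Line 5: ['golden', 'from'] (min_width=11, slack=13)
Total lines: 5

Answer: 5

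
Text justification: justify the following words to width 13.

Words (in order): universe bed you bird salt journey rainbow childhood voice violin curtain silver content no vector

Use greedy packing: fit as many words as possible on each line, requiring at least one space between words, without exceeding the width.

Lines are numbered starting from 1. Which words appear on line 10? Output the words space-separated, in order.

Answer: vector

Derivation:
Line 1: ['universe', 'bed'] (min_width=12, slack=1)
Line 2: ['you', 'bird', 'salt'] (min_width=13, slack=0)
Line 3: ['journey'] (min_width=7, slack=6)
Line 4: ['rainbow'] (min_width=7, slack=6)
Line 5: ['childhood'] (min_width=9, slack=4)
Line 6: ['voice', 'violin'] (min_width=12, slack=1)
Line 7: ['curtain'] (min_width=7, slack=6)
Line 8: ['silver'] (min_width=6, slack=7)
Line 9: ['content', 'no'] (min_width=10, slack=3)
Line 10: ['vector'] (min_width=6, slack=7)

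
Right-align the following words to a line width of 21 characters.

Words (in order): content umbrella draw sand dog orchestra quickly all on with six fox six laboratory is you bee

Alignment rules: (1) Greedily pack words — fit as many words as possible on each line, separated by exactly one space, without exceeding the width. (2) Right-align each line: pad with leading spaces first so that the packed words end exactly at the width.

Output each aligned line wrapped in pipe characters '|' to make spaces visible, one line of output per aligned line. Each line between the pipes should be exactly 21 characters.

Line 1: ['content', 'umbrella', 'draw'] (min_width=21, slack=0)
Line 2: ['sand', 'dog', 'orchestra'] (min_width=18, slack=3)
Line 3: ['quickly', 'all', 'on', 'with'] (min_width=19, slack=2)
Line 4: ['six', 'fox', 'six'] (min_width=11, slack=10)
Line 5: ['laboratory', 'is', 'you', 'bee'] (min_width=21, slack=0)

Answer: |content umbrella draw|
|   sand dog orchestra|
|  quickly all on with|
|          six fox six|
|laboratory is you bee|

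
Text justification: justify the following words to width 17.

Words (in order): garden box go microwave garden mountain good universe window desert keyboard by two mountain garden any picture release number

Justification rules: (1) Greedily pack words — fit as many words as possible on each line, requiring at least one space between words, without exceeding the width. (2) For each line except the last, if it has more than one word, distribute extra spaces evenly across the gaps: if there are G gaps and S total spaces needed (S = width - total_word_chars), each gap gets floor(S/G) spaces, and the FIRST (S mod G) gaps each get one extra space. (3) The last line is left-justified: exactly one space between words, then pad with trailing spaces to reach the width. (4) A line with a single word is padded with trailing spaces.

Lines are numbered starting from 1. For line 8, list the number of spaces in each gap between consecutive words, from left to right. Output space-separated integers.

Line 1: ['garden', 'box', 'go'] (min_width=13, slack=4)
Line 2: ['microwave', 'garden'] (min_width=16, slack=1)
Line 3: ['mountain', 'good'] (min_width=13, slack=4)
Line 4: ['universe', 'window'] (min_width=15, slack=2)
Line 5: ['desert', 'keyboard'] (min_width=15, slack=2)
Line 6: ['by', 'two', 'mountain'] (min_width=15, slack=2)
Line 7: ['garden', 'any'] (min_width=10, slack=7)
Line 8: ['picture', 'release'] (min_width=15, slack=2)
Line 9: ['number'] (min_width=6, slack=11)

Answer: 3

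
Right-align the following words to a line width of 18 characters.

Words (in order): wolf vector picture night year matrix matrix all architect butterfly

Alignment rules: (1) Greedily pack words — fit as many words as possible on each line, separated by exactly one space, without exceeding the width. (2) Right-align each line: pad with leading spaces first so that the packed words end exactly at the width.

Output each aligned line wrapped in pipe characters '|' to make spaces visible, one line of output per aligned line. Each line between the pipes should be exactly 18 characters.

Answer: |       wolf vector|
|picture night year|
| matrix matrix all|
|         architect|
|         butterfly|

Derivation:
Line 1: ['wolf', 'vector'] (min_width=11, slack=7)
Line 2: ['picture', 'night', 'year'] (min_width=18, slack=0)
Line 3: ['matrix', 'matrix', 'all'] (min_width=17, slack=1)
Line 4: ['architect'] (min_width=9, slack=9)
Line 5: ['butterfly'] (min_width=9, slack=9)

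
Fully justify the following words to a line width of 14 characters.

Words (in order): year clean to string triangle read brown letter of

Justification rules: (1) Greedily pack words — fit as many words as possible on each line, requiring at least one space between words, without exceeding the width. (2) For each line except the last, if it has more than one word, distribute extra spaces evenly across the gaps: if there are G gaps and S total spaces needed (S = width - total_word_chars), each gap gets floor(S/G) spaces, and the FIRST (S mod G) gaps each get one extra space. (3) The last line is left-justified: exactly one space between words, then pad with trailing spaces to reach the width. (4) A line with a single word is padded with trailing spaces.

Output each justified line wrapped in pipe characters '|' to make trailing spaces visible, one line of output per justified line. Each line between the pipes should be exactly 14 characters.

Answer: |year  clean to|
|string        |
|triangle  read|
|brown   letter|
|of            |

Derivation:
Line 1: ['year', 'clean', 'to'] (min_width=13, slack=1)
Line 2: ['string'] (min_width=6, slack=8)
Line 3: ['triangle', 'read'] (min_width=13, slack=1)
Line 4: ['brown', 'letter'] (min_width=12, slack=2)
Line 5: ['of'] (min_width=2, slack=12)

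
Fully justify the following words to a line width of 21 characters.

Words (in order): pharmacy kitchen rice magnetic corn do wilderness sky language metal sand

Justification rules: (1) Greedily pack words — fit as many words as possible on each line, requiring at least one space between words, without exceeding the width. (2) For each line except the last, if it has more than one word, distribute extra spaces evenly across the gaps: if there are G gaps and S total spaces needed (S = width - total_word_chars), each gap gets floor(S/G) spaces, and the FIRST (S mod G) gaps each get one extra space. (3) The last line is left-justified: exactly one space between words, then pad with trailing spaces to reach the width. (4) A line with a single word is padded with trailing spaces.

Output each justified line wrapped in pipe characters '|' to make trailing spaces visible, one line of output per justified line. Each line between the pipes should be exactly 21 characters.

Line 1: ['pharmacy', 'kitchen', 'rice'] (min_width=21, slack=0)
Line 2: ['magnetic', 'corn', 'do'] (min_width=16, slack=5)
Line 3: ['wilderness', 'sky'] (min_width=14, slack=7)
Line 4: ['language', 'metal', 'sand'] (min_width=19, slack=2)

Answer: |pharmacy kitchen rice|
|magnetic    corn   do|
|wilderness        sky|
|language metal sand  |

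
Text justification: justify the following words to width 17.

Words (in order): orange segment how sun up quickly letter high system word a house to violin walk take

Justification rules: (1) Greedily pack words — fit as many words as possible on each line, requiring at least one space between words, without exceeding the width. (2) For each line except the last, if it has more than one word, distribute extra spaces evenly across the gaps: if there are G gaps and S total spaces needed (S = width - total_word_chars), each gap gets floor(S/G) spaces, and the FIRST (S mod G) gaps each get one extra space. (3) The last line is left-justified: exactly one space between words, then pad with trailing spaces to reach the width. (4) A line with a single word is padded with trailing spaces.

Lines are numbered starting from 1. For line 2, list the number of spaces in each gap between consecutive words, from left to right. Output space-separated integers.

Answer: 5 4

Derivation:
Line 1: ['orange', 'segment'] (min_width=14, slack=3)
Line 2: ['how', 'sun', 'up'] (min_width=10, slack=7)
Line 3: ['quickly', 'letter'] (min_width=14, slack=3)
Line 4: ['high', 'system', 'word'] (min_width=16, slack=1)
Line 5: ['a', 'house', 'to', 'violin'] (min_width=17, slack=0)
Line 6: ['walk', 'take'] (min_width=9, slack=8)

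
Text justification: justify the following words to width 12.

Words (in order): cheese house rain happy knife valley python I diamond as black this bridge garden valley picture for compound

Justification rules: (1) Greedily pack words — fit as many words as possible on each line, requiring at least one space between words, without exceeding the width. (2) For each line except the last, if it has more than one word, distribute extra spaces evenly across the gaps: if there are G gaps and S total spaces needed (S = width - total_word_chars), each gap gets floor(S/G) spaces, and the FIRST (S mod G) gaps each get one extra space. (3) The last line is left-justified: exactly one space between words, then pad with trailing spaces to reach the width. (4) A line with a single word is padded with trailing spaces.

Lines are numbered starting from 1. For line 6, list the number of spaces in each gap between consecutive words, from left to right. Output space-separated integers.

Line 1: ['cheese', 'house'] (min_width=12, slack=0)
Line 2: ['rain', 'happy'] (min_width=10, slack=2)
Line 3: ['knife', 'valley'] (min_width=12, slack=0)
Line 4: ['python', 'I'] (min_width=8, slack=4)
Line 5: ['diamond', 'as'] (min_width=10, slack=2)
Line 6: ['black', 'this'] (min_width=10, slack=2)
Line 7: ['bridge'] (min_width=6, slack=6)
Line 8: ['garden'] (min_width=6, slack=6)
Line 9: ['valley'] (min_width=6, slack=6)
Line 10: ['picture', 'for'] (min_width=11, slack=1)
Line 11: ['compound'] (min_width=8, slack=4)

Answer: 3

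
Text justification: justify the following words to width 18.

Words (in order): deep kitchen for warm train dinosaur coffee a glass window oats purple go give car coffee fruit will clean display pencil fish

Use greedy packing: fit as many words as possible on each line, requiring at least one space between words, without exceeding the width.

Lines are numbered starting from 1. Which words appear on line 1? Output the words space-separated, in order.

Line 1: ['deep', 'kitchen', 'for'] (min_width=16, slack=2)
Line 2: ['warm', 'train'] (min_width=10, slack=8)
Line 3: ['dinosaur', 'coffee', 'a'] (min_width=17, slack=1)
Line 4: ['glass', 'window', 'oats'] (min_width=17, slack=1)
Line 5: ['purple', 'go', 'give', 'car'] (min_width=18, slack=0)
Line 6: ['coffee', 'fruit', 'will'] (min_width=17, slack=1)
Line 7: ['clean', 'display'] (min_width=13, slack=5)
Line 8: ['pencil', 'fish'] (min_width=11, slack=7)

Answer: deep kitchen for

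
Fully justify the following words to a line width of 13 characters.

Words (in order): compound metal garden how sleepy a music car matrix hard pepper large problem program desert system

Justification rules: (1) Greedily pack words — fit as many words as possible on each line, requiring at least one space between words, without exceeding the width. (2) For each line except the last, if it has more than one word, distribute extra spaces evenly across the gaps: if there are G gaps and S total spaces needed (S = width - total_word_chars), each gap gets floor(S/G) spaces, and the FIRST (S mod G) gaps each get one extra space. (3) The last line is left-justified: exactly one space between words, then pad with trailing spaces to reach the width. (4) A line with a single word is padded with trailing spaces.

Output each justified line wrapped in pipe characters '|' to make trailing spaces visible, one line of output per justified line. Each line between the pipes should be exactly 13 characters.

Line 1: ['compound'] (min_width=8, slack=5)
Line 2: ['metal', 'garden'] (min_width=12, slack=1)
Line 3: ['how', 'sleepy', 'a'] (min_width=12, slack=1)
Line 4: ['music', 'car'] (min_width=9, slack=4)
Line 5: ['matrix', 'hard'] (min_width=11, slack=2)
Line 6: ['pepper', 'large'] (min_width=12, slack=1)
Line 7: ['problem'] (min_width=7, slack=6)
Line 8: ['program'] (min_width=7, slack=6)
Line 9: ['desert', 'system'] (min_width=13, slack=0)

Answer: |compound     |
|metal  garden|
|how  sleepy a|
|music     car|
|matrix   hard|
|pepper  large|
|problem      |
|program      |
|desert system|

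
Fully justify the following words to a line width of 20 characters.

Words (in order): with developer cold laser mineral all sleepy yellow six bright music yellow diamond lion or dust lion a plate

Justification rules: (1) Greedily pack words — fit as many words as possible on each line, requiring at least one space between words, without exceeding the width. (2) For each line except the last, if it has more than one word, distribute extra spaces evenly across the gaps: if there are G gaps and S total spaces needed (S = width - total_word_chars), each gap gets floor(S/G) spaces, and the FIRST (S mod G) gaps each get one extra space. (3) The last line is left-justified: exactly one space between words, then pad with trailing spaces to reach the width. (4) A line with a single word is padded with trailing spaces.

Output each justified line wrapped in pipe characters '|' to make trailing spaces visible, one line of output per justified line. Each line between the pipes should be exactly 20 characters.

Answer: |with  developer cold|
|laser   mineral  all|
|sleepy   yellow  six|
|bright  music yellow|
|diamond lion or dust|
|lion a plate        |

Derivation:
Line 1: ['with', 'developer', 'cold'] (min_width=19, slack=1)
Line 2: ['laser', 'mineral', 'all'] (min_width=17, slack=3)
Line 3: ['sleepy', 'yellow', 'six'] (min_width=17, slack=3)
Line 4: ['bright', 'music', 'yellow'] (min_width=19, slack=1)
Line 5: ['diamond', 'lion', 'or', 'dust'] (min_width=20, slack=0)
Line 6: ['lion', 'a', 'plate'] (min_width=12, slack=8)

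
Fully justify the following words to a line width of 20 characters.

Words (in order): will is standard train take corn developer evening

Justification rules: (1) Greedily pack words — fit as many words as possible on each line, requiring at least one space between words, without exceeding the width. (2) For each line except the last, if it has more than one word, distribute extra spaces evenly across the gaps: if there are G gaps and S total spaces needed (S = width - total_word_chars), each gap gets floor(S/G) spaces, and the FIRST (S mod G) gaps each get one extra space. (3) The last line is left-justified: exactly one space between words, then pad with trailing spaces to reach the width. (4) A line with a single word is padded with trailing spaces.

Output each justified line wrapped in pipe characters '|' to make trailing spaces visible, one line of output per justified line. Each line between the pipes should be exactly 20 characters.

Line 1: ['will', 'is', 'standard'] (min_width=16, slack=4)
Line 2: ['train', 'take', 'corn'] (min_width=15, slack=5)
Line 3: ['developer', 'evening'] (min_width=17, slack=3)

Answer: |will   is   standard|
|train    take   corn|
|developer evening   |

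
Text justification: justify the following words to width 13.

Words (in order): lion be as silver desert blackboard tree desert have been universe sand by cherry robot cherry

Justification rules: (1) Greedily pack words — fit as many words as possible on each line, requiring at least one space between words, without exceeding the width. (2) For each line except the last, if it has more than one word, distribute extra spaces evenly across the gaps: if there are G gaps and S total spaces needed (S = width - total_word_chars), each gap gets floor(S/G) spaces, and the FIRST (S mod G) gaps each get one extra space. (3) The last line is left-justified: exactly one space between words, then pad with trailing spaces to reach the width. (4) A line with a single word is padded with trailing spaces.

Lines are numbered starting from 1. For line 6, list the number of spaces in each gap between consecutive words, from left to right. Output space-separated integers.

Line 1: ['lion', 'be', 'as'] (min_width=10, slack=3)
Line 2: ['silver', 'desert'] (min_width=13, slack=0)
Line 3: ['blackboard'] (min_width=10, slack=3)
Line 4: ['tree', 'desert'] (min_width=11, slack=2)
Line 5: ['have', 'been'] (min_width=9, slack=4)
Line 6: ['universe', 'sand'] (min_width=13, slack=0)
Line 7: ['by', 'cherry'] (min_width=9, slack=4)
Line 8: ['robot', 'cherry'] (min_width=12, slack=1)

Answer: 1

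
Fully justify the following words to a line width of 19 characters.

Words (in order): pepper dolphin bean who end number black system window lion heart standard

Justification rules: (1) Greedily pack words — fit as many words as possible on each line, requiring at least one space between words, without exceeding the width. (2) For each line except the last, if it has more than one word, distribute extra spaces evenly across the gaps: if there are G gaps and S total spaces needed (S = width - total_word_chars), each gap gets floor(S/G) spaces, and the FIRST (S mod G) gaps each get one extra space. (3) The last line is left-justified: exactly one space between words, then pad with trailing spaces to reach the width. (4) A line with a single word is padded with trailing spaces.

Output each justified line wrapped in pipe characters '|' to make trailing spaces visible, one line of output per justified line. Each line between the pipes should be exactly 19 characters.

Answer: |pepper dolphin bean|
|who    end   number|
|black system window|
|lion heart standard|

Derivation:
Line 1: ['pepper', 'dolphin', 'bean'] (min_width=19, slack=0)
Line 2: ['who', 'end', 'number'] (min_width=14, slack=5)
Line 3: ['black', 'system', 'window'] (min_width=19, slack=0)
Line 4: ['lion', 'heart', 'standard'] (min_width=19, slack=0)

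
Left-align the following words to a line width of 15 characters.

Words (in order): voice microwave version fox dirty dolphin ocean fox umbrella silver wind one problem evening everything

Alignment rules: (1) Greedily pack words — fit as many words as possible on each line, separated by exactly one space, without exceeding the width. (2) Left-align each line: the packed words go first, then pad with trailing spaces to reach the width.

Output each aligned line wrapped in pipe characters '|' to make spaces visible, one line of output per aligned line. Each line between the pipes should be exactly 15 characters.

Answer: |voice microwave|
|version fox    |
|dirty dolphin  |
|ocean fox      |
|umbrella silver|
|wind one       |
|problem evening|
|everything     |

Derivation:
Line 1: ['voice', 'microwave'] (min_width=15, slack=0)
Line 2: ['version', 'fox'] (min_width=11, slack=4)
Line 3: ['dirty', 'dolphin'] (min_width=13, slack=2)
Line 4: ['ocean', 'fox'] (min_width=9, slack=6)
Line 5: ['umbrella', 'silver'] (min_width=15, slack=0)
Line 6: ['wind', 'one'] (min_width=8, slack=7)
Line 7: ['problem', 'evening'] (min_width=15, slack=0)
Line 8: ['everything'] (min_width=10, slack=5)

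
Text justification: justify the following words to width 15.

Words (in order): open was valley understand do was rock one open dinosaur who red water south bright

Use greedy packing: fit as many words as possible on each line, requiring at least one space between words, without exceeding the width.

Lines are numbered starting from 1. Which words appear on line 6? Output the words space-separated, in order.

Line 1: ['open', 'was', 'valley'] (min_width=15, slack=0)
Line 2: ['understand', 'do'] (min_width=13, slack=2)
Line 3: ['was', 'rock', 'one'] (min_width=12, slack=3)
Line 4: ['open', 'dinosaur'] (min_width=13, slack=2)
Line 5: ['who', 'red', 'water'] (min_width=13, slack=2)
Line 6: ['south', 'bright'] (min_width=12, slack=3)

Answer: south bright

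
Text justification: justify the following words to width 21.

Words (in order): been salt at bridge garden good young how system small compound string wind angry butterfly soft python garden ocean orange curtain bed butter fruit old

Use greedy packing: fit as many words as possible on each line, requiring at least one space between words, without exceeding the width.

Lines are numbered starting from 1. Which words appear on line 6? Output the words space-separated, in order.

Line 1: ['been', 'salt', 'at', 'bridge'] (min_width=19, slack=2)
Line 2: ['garden', 'good', 'young', 'how'] (min_width=21, slack=0)
Line 3: ['system', 'small', 'compound'] (min_width=21, slack=0)
Line 4: ['string', 'wind', 'angry'] (min_width=17, slack=4)
Line 5: ['butterfly', 'soft', 'python'] (min_width=21, slack=0)
Line 6: ['garden', 'ocean', 'orange'] (min_width=19, slack=2)
Line 7: ['curtain', 'bed', 'butter'] (min_width=18, slack=3)
Line 8: ['fruit', 'old'] (min_width=9, slack=12)

Answer: garden ocean orange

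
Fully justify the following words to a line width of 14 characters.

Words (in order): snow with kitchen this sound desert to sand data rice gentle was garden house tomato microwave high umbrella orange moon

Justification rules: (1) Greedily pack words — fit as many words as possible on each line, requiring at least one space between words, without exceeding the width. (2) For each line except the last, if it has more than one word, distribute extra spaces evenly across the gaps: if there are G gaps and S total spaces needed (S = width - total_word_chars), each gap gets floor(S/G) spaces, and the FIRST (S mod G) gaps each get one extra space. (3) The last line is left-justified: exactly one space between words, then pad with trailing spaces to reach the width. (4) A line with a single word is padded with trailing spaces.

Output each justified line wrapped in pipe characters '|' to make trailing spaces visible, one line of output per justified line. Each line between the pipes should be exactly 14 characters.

Answer: |snow      with|
|kitchen   this|
|sound   desert|
|to  sand  data|
|rice    gentle|
|was     garden|
|house   tomato|
|microwave high|
|umbrella      |
|orange moon   |

Derivation:
Line 1: ['snow', 'with'] (min_width=9, slack=5)
Line 2: ['kitchen', 'this'] (min_width=12, slack=2)
Line 3: ['sound', 'desert'] (min_width=12, slack=2)
Line 4: ['to', 'sand', 'data'] (min_width=12, slack=2)
Line 5: ['rice', 'gentle'] (min_width=11, slack=3)
Line 6: ['was', 'garden'] (min_width=10, slack=4)
Line 7: ['house', 'tomato'] (min_width=12, slack=2)
Line 8: ['microwave', 'high'] (min_width=14, slack=0)
Line 9: ['umbrella'] (min_width=8, slack=6)
Line 10: ['orange', 'moon'] (min_width=11, slack=3)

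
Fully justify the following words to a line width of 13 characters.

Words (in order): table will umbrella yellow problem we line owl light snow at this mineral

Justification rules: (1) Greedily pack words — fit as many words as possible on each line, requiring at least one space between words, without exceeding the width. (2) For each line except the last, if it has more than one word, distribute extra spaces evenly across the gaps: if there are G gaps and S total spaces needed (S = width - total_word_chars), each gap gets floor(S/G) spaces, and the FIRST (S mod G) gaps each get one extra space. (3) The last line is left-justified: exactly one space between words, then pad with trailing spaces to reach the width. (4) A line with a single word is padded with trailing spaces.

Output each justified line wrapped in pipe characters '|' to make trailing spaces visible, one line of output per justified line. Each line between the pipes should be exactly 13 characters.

Answer: |table    will|
|umbrella     |
|yellow       |
|problem    we|
|line      owl|
|light snow at|
|this mineral |

Derivation:
Line 1: ['table', 'will'] (min_width=10, slack=3)
Line 2: ['umbrella'] (min_width=8, slack=5)
Line 3: ['yellow'] (min_width=6, slack=7)
Line 4: ['problem', 'we'] (min_width=10, slack=3)
Line 5: ['line', 'owl'] (min_width=8, slack=5)
Line 6: ['light', 'snow', 'at'] (min_width=13, slack=0)
Line 7: ['this', 'mineral'] (min_width=12, slack=1)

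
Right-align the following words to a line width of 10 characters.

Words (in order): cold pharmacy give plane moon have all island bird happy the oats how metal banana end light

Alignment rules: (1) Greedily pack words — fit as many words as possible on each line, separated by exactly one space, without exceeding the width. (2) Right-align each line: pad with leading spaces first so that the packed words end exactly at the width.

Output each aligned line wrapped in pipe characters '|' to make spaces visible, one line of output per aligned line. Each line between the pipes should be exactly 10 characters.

Line 1: ['cold'] (min_width=4, slack=6)
Line 2: ['pharmacy'] (min_width=8, slack=2)
Line 3: ['give', 'plane'] (min_width=10, slack=0)
Line 4: ['moon', 'have'] (min_width=9, slack=1)
Line 5: ['all', 'island'] (min_width=10, slack=0)
Line 6: ['bird', 'happy'] (min_width=10, slack=0)
Line 7: ['the', 'oats'] (min_width=8, slack=2)
Line 8: ['how', 'metal'] (min_width=9, slack=1)
Line 9: ['banana', 'end'] (min_width=10, slack=0)
Line 10: ['light'] (min_width=5, slack=5)

Answer: |      cold|
|  pharmacy|
|give plane|
| moon have|
|all island|
|bird happy|
|  the oats|
| how metal|
|banana end|
|     light|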